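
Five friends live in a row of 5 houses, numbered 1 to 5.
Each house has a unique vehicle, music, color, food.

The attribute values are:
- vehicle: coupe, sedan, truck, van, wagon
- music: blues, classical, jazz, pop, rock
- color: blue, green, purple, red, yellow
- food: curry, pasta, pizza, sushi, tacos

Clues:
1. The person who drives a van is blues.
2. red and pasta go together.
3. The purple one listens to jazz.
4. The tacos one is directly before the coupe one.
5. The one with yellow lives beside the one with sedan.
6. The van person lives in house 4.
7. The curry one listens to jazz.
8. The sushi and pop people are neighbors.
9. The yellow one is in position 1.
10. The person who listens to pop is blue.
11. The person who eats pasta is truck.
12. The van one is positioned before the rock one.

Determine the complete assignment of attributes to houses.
Solution:

House | Vehicle | Music | Color | Food
--------------------------------------
  1   | wagon | classical | yellow | sushi
  2   | sedan | pop | blue | tacos
  3   | coupe | jazz | purple | curry
  4   | van | blues | green | pizza
  5   | truck | rock | red | pasta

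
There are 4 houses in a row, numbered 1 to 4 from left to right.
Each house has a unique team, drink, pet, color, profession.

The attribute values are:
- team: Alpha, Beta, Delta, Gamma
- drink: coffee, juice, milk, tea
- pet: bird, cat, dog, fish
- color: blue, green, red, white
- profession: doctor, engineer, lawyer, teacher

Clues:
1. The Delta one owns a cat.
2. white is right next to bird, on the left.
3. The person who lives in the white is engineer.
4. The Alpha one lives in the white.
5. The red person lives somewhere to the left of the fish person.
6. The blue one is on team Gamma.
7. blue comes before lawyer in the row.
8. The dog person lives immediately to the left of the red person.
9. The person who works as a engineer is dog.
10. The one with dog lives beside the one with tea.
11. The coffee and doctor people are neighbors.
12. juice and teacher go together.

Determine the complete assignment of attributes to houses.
Solution:

House | Team | Drink | Pet | Color | Profession
-----------------------------------------------
  1   | Alpha | coffee | dog | white | engineer
  2   | Beta | tea | bird | red | doctor
  3   | Gamma | juice | fish | blue | teacher
  4   | Delta | milk | cat | green | lawyer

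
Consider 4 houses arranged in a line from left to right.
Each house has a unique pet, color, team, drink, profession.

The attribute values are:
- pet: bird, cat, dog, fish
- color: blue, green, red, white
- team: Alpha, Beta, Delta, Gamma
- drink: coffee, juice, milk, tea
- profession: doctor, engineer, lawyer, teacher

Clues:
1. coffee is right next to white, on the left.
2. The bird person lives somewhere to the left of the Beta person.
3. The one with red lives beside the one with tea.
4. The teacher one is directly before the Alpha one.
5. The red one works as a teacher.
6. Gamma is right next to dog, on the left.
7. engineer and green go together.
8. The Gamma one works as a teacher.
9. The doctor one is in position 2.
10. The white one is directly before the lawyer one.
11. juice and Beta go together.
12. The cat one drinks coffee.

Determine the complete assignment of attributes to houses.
Solution:

House | Pet | Color | Team | Drink | Profession
-----------------------------------------------
  1   | cat | red | Gamma | coffee | teacher
  2   | dog | white | Alpha | tea | doctor
  3   | bird | blue | Delta | milk | lawyer
  4   | fish | green | Beta | juice | engineer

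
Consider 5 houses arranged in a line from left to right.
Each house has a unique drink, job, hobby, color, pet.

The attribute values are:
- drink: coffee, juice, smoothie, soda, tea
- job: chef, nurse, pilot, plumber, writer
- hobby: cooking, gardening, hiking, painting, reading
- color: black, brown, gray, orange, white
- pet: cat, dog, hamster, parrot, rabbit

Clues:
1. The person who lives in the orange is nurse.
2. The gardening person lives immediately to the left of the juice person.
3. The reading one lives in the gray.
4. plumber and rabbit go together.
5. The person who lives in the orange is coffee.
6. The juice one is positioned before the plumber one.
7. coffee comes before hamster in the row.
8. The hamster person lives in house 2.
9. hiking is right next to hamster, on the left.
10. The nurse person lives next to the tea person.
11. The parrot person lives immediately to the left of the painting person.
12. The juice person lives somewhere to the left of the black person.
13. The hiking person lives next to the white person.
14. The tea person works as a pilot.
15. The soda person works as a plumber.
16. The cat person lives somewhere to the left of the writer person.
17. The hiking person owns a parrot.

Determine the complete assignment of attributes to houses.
Solution:

House | Drink | Job | Hobby | Color | Pet
-----------------------------------------
  1   | coffee | nurse | hiking | orange | parrot
  2   | tea | pilot | painting | white | hamster
  3   | smoothie | chef | gardening | brown | cat
  4   | juice | writer | reading | gray | dog
  5   | soda | plumber | cooking | black | rabbit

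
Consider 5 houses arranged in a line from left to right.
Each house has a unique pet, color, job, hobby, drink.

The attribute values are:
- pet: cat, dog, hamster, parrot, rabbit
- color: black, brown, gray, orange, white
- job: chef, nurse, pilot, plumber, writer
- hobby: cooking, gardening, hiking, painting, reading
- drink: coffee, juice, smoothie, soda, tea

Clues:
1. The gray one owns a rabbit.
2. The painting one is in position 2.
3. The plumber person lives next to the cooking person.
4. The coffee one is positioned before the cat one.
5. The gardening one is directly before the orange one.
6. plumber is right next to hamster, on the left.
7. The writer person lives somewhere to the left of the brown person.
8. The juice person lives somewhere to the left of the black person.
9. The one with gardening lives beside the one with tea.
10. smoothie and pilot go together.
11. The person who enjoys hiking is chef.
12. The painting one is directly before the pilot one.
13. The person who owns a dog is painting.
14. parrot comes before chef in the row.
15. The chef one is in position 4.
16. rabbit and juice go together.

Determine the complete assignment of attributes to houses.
Solution:

House | Pet | Color | Job | Hobby | Drink
-----------------------------------------
  1   | parrot | white | writer | gardening | coffee
  2   | dog | orange | plumber | painting | tea
  3   | hamster | brown | pilot | cooking | smoothie
  4   | rabbit | gray | chef | hiking | juice
  5   | cat | black | nurse | reading | soda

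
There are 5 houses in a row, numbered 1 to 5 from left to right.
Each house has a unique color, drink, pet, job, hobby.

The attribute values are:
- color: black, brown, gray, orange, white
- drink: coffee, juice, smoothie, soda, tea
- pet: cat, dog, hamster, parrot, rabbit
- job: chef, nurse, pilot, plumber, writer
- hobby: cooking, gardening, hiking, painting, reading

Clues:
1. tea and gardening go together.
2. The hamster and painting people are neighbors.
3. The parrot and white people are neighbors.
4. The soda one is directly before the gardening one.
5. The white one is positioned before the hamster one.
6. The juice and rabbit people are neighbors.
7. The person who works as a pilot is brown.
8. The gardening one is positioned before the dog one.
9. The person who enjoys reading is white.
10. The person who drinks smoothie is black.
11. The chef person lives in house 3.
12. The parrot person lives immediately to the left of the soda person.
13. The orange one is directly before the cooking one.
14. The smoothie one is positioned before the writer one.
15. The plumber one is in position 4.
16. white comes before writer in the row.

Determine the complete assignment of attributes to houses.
Solution:

House | Color | Drink | Pet | Job | Hobby
-----------------------------------------
  1   | brown | juice | parrot | pilot | hiking
  2   | white | soda | rabbit | nurse | reading
  3   | orange | tea | cat | chef | gardening
  4   | black | smoothie | hamster | plumber | cooking
  5   | gray | coffee | dog | writer | painting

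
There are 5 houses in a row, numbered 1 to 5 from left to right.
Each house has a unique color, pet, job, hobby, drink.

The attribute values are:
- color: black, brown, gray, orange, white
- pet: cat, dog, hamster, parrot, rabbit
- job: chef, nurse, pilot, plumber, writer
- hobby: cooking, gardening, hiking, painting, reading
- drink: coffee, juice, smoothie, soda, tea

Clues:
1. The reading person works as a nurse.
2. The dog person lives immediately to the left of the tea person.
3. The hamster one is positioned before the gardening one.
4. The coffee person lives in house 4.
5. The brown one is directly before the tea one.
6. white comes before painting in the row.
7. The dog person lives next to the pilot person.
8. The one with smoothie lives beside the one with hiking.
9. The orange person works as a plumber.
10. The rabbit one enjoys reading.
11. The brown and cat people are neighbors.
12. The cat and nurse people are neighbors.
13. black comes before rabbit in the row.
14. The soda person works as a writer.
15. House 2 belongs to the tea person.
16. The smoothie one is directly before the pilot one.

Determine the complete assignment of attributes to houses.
Solution:

House | Color | Pet | Job | Hobby | Drink
-----------------------------------------
  1   | brown | dog | chef | cooking | smoothie
  2   | black | cat | pilot | hiking | tea
  3   | white | rabbit | nurse | reading | juice
  4   | orange | hamster | plumber | painting | coffee
  5   | gray | parrot | writer | gardening | soda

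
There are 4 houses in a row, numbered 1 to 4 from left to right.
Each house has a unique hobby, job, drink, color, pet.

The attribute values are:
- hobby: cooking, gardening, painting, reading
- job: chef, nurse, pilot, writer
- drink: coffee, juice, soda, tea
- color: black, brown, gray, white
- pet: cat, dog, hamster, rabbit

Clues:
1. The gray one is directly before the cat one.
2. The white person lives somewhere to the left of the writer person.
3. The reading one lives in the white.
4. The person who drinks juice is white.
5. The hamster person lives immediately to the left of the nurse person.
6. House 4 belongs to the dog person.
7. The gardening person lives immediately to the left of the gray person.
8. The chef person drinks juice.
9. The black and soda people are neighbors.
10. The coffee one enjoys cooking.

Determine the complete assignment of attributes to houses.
Solution:

House | Hobby | Job | Drink | Color | Pet
-----------------------------------------
  1   | gardening | pilot | tea | black | hamster
  2   | painting | nurse | soda | gray | rabbit
  3   | reading | chef | juice | white | cat
  4   | cooking | writer | coffee | brown | dog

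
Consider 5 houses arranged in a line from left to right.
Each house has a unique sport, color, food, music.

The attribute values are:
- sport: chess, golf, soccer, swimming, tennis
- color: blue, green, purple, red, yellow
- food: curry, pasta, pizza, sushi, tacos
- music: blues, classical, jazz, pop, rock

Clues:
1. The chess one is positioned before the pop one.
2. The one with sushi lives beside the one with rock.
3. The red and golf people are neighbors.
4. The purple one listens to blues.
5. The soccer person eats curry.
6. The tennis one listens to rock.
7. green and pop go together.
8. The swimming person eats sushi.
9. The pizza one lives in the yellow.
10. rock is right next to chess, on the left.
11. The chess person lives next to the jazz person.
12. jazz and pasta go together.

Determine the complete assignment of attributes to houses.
Solution:

House | Sport | Color | Food | Music
------------------------------------
  1   | swimming | purple | sushi | blues
  2   | tennis | yellow | pizza | rock
  3   | chess | red | tacos | classical
  4   | golf | blue | pasta | jazz
  5   | soccer | green | curry | pop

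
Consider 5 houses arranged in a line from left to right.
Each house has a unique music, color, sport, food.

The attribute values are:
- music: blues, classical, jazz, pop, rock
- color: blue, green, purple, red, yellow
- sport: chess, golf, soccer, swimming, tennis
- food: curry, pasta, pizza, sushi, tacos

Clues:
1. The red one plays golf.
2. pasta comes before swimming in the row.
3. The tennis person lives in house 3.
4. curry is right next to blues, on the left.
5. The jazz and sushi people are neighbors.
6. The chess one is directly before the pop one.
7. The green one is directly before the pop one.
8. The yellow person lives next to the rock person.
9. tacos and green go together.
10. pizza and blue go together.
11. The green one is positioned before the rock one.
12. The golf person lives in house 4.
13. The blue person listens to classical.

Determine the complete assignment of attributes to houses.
Solution:

House | Music | Color | Sport | Food
------------------------------------
  1   | jazz | green | chess | tacos
  2   | pop | yellow | soccer | sushi
  3   | rock | purple | tennis | curry
  4   | blues | red | golf | pasta
  5   | classical | blue | swimming | pizza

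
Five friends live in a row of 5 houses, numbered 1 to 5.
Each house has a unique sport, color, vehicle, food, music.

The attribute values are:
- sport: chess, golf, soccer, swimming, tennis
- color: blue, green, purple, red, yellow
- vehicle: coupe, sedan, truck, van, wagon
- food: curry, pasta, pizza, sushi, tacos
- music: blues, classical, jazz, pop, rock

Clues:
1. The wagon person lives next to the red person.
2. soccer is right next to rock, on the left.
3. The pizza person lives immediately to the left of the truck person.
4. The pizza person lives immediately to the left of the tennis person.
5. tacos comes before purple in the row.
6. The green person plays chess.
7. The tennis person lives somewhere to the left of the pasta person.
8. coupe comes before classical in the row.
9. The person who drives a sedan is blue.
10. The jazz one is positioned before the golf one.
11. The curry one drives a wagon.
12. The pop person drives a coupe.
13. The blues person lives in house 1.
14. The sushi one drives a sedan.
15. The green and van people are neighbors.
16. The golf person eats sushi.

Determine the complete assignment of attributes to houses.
Solution:

House | Sport | Color | Vehicle | Food | Music
----------------------------------------------
  1   | chess | green | wagon | curry | blues
  2   | soccer | red | van | pizza | jazz
  3   | tennis | yellow | truck | tacos | rock
  4   | swimming | purple | coupe | pasta | pop
  5   | golf | blue | sedan | sushi | classical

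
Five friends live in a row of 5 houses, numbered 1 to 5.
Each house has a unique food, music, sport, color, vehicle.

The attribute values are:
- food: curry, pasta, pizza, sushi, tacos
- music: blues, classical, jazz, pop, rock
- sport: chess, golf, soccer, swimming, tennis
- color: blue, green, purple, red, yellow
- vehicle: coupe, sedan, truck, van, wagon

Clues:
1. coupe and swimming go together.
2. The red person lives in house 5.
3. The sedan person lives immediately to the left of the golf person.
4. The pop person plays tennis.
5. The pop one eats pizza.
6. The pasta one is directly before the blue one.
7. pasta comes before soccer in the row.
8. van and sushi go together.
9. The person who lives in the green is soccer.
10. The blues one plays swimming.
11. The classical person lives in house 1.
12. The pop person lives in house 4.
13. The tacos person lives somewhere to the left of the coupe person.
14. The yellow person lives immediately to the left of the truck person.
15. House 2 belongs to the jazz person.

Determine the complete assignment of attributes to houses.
Solution:

House | Food | Music | Sport | Color | Vehicle
----------------------------------------------
  1   | pasta | classical | chess | yellow | sedan
  2   | tacos | jazz | golf | blue | truck
  3   | sushi | rock | soccer | green | van
  4   | pizza | pop | tennis | purple | wagon
  5   | curry | blues | swimming | red | coupe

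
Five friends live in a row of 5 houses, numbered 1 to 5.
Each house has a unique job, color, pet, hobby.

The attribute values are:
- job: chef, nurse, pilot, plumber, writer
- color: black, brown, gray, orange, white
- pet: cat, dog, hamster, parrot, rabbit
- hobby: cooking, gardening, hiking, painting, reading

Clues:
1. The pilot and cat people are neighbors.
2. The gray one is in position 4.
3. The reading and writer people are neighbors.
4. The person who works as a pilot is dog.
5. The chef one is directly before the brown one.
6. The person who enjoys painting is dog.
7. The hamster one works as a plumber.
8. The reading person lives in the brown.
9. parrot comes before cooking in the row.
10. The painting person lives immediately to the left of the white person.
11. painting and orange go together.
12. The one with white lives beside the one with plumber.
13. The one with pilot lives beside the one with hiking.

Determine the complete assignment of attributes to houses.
Solution:

House | Job | Color | Pet | Hobby
---------------------------------
  1   | pilot | orange | dog | painting
  2   | chef | white | cat | hiking
  3   | plumber | brown | hamster | reading
  4   | writer | gray | parrot | gardening
  5   | nurse | black | rabbit | cooking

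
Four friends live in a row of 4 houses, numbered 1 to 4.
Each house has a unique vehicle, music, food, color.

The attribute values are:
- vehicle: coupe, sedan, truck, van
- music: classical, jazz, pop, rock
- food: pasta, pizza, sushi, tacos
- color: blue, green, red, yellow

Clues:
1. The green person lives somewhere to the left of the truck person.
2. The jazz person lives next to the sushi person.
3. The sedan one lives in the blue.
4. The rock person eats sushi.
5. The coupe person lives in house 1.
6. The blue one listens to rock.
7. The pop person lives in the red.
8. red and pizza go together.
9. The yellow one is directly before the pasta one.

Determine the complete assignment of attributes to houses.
Solution:

House | Vehicle | Music | Food | Color
--------------------------------------
  1   | coupe | classical | tacos | yellow
  2   | van | jazz | pasta | green
  3   | sedan | rock | sushi | blue
  4   | truck | pop | pizza | red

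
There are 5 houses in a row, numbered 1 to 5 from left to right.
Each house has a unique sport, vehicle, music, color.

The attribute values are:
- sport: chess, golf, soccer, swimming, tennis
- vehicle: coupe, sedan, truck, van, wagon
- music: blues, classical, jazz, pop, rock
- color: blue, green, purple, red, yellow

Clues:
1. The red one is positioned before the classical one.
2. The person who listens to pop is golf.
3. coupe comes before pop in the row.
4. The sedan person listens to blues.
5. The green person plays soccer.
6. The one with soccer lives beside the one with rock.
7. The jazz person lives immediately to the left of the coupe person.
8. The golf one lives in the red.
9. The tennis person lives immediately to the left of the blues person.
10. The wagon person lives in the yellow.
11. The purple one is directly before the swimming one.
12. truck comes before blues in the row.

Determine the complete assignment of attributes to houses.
Solution:

House | Sport | Vehicle | Music | Color
---------------------------------------
  1   | soccer | truck | jazz | green
  2   | tennis | coupe | rock | purple
  3   | swimming | sedan | blues | blue
  4   | golf | van | pop | red
  5   | chess | wagon | classical | yellow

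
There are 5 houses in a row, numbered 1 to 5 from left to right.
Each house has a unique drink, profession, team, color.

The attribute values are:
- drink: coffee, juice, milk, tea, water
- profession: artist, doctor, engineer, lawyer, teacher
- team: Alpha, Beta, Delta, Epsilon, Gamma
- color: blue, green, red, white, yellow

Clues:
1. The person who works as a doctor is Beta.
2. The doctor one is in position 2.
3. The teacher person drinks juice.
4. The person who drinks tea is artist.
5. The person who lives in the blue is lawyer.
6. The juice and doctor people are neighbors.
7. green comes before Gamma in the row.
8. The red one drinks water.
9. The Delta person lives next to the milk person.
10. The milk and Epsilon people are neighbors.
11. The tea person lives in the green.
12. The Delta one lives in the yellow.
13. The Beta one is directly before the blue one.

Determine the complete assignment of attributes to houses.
Solution:

House | Drink | Profession | Team | Color
-----------------------------------------
  1   | juice | teacher | Delta | yellow
  2   | milk | doctor | Beta | white
  3   | coffee | lawyer | Epsilon | blue
  4   | tea | artist | Alpha | green
  5   | water | engineer | Gamma | red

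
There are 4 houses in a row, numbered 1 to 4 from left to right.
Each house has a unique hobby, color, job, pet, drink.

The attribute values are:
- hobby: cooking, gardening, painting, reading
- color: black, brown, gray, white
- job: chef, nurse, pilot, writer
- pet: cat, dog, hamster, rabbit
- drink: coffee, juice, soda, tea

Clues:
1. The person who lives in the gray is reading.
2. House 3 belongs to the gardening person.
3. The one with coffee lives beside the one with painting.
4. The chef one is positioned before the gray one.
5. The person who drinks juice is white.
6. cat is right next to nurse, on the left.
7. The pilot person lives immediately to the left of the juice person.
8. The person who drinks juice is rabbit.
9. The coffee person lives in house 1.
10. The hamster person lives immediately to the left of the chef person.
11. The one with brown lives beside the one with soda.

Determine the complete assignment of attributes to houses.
Solution:

House | Hobby | Color | Job | Pet | Drink
-----------------------------------------
  1   | cooking | black | pilot | hamster | coffee
  2   | painting | white | chef | rabbit | juice
  3   | gardening | brown | writer | cat | tea
  4   | reading | gray | nurse | dog | soda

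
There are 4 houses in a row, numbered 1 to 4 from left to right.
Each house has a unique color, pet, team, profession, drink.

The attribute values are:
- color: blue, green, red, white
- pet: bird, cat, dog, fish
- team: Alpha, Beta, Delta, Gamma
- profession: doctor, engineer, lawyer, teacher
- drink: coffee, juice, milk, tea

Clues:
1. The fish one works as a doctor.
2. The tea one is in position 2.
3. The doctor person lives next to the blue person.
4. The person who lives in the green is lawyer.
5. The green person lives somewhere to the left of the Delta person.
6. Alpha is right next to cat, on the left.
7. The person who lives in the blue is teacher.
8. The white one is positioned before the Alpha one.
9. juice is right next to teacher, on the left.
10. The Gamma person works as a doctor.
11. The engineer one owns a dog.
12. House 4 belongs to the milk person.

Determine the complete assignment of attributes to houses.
Solution:

House | Color | Pet | Team | Profession | Drink
-----------------------------------------------
  1   | white | fish | Gamma | doctor | juice
  2   | blue | bird | Alpha | teacher | tea
  3   | green | cat | Beta | lawyer | coffee
  4   | red | dog | Delta | engineer | milk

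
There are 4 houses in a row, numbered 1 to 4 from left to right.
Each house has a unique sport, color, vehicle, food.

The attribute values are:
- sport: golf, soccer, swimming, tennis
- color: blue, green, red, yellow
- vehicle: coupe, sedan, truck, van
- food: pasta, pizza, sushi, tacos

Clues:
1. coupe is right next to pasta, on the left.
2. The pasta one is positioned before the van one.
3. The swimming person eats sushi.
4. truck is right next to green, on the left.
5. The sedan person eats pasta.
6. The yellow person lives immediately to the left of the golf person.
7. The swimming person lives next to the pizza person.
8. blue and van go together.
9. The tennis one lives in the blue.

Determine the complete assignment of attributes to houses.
Solution:

House | Sport | Color | Vehicle | Food
--------------------------------------
  1   | swimming | yellow | truck | sushi
  2   | golf | green | coupe | pizza
  3   | soccer | red | sedan | pasta
  4   | tennis | blue | van | tacos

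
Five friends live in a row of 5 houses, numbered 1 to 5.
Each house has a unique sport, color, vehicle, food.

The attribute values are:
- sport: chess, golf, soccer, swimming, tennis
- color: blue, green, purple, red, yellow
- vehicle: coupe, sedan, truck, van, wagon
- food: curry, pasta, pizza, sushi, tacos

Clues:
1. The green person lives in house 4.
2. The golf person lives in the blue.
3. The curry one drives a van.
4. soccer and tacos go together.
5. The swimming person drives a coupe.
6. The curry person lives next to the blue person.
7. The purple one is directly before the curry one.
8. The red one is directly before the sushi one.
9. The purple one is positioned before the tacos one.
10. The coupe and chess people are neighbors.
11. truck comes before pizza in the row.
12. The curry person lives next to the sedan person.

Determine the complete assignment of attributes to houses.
Solution:

House | Sport | Color | Vehicle | Food
--------------------------------------
  1   | swimming | purple | coupe | pasta
  2   | chess | red | van | curry
  3   | golf | blue | sedan | sushi
  4   | soccer | green | truck | tacos
  5   | tennis | yellow | wagon | pizza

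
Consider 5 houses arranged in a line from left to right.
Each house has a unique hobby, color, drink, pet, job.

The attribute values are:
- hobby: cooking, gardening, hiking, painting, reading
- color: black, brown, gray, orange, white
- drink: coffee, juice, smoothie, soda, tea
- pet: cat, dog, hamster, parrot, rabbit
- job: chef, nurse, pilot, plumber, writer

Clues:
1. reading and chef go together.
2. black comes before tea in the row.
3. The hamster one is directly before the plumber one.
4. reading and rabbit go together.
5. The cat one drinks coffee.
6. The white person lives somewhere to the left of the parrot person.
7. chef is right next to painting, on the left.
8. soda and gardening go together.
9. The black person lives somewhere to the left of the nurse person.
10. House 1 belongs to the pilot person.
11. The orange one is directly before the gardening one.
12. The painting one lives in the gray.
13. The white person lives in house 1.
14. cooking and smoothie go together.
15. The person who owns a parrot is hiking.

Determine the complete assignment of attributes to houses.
Solution:

House | Hobby | Color | Drink | Pet | Job
-----------------------------------------
  1   | cooking | white | smoothie | hamster | pilot
  2   | hiking | orange | juice | parrot | plumber
  3   | gardening | black | soda | dog | writer
  4   | reading | brown | tea | rabbit | chef
  5   | painting | gray | coffee | cat | nurse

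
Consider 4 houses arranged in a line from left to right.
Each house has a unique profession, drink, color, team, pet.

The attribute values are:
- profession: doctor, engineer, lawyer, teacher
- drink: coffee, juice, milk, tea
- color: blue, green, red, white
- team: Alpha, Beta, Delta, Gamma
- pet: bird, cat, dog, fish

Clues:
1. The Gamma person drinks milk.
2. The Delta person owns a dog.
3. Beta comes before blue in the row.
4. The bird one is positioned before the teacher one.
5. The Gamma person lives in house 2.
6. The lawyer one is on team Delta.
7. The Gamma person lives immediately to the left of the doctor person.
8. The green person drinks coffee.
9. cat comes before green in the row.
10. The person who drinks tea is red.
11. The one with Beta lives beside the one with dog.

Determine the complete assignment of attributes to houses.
Solution:

House | Profession | Drink | Color | Team | Pet
-----------------------------------------------
  1   | engineer | tea | red | Alpha | bird
  2   | teacher | milk | white | Gamma | cat
  3   | doctor | coffee | green | Beta | fish
  4   | lawyer | juice | blue | Delta | dog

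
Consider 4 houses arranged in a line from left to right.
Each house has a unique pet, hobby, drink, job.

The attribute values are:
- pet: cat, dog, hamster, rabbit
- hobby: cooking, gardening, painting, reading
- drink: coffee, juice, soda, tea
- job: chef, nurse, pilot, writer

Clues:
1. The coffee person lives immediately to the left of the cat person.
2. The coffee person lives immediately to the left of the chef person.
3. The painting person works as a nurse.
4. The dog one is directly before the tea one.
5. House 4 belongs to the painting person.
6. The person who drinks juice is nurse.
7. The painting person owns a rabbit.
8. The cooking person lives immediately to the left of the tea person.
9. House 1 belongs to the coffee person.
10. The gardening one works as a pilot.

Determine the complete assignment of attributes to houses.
Solution:

House | Pet | Hobby | Drink | Job
---------------------------------
  1   | dog | cooking | coffee | writer
  2   | cat | reading | tea | chef
  3   | hamster | gardening | soda | pilot
  4   | rabbit | painting | juice | nurse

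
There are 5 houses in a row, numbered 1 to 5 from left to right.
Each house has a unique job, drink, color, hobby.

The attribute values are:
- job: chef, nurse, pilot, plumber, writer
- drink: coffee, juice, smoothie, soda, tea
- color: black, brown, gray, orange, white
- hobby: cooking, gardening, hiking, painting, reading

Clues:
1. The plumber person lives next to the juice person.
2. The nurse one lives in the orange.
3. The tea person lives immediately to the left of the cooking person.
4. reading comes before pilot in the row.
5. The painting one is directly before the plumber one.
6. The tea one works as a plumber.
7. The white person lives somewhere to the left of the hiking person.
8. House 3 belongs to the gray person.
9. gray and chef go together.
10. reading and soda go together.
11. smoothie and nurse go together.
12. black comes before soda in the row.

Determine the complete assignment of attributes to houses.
Solution:

House | Job | Drink | Color | Hobby
-----------------------------------
  1   | nurse | smoothie | orange | painting
  2   | plumber | tea | black | gardening
  3   | chef | juice | gray | cooking
  4   | writer | soda | white | reading
  5   | pilot | coffee | brown | hiking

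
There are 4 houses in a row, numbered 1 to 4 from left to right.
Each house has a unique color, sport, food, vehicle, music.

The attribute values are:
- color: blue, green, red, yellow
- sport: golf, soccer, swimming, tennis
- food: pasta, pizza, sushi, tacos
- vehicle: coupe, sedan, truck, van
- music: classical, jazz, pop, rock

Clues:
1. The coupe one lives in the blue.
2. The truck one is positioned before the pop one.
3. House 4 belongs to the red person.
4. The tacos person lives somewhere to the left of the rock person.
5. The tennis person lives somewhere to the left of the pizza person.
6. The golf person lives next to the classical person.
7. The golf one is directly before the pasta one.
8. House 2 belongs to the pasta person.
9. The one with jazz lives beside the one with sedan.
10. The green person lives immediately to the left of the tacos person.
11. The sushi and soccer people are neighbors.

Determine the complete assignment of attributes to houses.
Solution:

House | Color | Sport | Food | Vehicle | Music
----------------------------------------------
  1   | yellow | golf | sushi | truck | jazz
  2   | green | soccer | pasta | sedan | classical
  3   | blue | tennis | tacos | coupe | pop
  4   | red | swimming | pizza | van | rock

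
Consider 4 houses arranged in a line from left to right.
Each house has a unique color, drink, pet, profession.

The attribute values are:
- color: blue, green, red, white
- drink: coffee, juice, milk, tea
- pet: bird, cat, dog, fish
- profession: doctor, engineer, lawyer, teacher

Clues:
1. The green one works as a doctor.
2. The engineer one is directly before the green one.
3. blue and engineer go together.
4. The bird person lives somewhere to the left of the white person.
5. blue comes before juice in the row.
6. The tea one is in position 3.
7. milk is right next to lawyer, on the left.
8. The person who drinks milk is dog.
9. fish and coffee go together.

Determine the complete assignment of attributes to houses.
Solution:

House | Color | Drink | Pet | Profession
----------------------------------------
  1   | blue | coffee | fish | engineer
  2   | green | milk | dog | doctor
  3   | red | tea | bird | lawyer
  4   | white | juice | cat | teacher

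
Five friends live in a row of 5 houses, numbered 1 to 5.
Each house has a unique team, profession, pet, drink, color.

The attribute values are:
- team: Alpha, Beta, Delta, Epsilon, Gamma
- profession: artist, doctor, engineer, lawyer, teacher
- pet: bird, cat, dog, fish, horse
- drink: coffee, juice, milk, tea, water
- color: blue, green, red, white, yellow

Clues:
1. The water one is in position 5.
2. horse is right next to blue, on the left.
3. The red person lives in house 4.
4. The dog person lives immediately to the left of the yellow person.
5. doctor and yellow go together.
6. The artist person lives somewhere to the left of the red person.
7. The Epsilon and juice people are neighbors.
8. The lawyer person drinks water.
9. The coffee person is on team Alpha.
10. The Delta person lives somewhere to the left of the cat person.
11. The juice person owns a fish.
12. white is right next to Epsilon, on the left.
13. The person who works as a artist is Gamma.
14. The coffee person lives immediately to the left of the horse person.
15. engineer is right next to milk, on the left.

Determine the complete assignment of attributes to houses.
Solution:

House | Team | Profession | Pet | Drink | Color
-----------------------------------------------
  1   | Alpha | engineer | dog | coffee | white
  2   | Epsilon | doctor | horse | milk | yellow
  3   | Gamma | artist | fish | juice | blue
  4   | Delta | teacher | bird | tea | red
  5   | Beta | lawyer | cat | water | green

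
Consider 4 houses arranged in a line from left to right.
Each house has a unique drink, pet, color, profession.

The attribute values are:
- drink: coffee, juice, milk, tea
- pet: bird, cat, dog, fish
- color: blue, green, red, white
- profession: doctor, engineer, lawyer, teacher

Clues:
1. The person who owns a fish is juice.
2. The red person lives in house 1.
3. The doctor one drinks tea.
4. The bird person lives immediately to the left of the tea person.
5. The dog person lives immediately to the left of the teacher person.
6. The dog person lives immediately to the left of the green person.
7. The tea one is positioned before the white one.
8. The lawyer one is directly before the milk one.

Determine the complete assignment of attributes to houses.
Solution:

House | Drink | Pet | Color | Profession
----------------------------------------
  1   | coffee | dog | red | lawyer
  2   | milk | bird | green | teacher
  3   | tea | cat | blue | doctor
  4   | juice | fish | white | engineer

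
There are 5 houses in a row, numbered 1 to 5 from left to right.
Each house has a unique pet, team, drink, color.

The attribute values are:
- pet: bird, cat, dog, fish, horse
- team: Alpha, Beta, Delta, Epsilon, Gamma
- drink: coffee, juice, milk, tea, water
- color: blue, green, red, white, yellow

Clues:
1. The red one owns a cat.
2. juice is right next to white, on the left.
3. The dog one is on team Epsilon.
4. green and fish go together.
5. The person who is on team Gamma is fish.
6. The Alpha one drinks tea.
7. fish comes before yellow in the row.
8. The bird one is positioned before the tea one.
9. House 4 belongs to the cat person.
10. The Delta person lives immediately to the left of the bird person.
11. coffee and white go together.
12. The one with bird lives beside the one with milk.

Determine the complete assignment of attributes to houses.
Solution:

House | Pet | Team | Drink | Color
----------------------------------
  1   | horse | Delta | juice | blue
  2   | bird | Beta | coffee | white
  3   | fish | Gamma | milk | green
  4   | cat | Alpha | tea | red
  5   | dog | Epsilon | water | yellow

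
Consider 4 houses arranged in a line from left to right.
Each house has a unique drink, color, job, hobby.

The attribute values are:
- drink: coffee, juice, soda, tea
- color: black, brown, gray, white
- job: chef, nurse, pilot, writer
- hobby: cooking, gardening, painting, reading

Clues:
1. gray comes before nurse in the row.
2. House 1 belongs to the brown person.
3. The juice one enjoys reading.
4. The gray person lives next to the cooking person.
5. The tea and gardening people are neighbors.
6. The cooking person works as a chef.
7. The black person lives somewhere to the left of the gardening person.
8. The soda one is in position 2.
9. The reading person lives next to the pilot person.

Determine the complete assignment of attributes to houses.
Solution:

House | Drink | Color | Job | Hobby
-----------------------------------
  1   | juice | brown | writer | reading
  2   | soda | gray | pilot | painting
  3   | tea | black | chef | cooking
  4   | coffee | white | nurse | gardening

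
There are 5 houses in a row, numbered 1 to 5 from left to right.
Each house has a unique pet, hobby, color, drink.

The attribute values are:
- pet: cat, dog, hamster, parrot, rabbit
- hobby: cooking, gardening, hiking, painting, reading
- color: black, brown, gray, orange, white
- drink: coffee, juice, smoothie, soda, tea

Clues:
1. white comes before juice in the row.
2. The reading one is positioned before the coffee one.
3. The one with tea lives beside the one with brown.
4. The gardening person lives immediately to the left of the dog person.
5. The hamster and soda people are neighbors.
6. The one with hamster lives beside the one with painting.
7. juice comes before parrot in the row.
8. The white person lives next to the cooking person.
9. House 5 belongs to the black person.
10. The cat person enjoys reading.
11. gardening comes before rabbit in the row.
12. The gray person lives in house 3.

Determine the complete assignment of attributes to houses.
Solution:

House | Pet | Hobby | Color | Drink
-----------------------------------
  1   | hamster | gardening | orange | smoothie
  2   | dog | painting | white | soda
  3   | rabbit | cooking | gray | tea
  4   | cat | reading | brown | juice
  5   | parrot | hiking | black | coffee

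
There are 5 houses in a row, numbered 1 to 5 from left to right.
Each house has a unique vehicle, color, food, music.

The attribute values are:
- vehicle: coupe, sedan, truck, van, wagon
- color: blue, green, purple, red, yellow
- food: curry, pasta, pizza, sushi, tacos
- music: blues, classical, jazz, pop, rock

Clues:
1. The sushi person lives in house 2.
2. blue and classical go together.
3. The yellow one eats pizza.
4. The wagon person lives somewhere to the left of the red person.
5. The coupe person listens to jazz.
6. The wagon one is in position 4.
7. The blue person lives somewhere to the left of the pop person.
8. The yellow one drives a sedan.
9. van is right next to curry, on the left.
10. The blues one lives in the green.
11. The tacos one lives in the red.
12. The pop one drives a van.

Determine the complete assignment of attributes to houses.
Solution:

House | Vehicle | Color | Food | Music
--------------------------------------
  1   | sedan | yellow | pizza | rock
  2   | truck | blue | sushi | classical
  3   | van | purple | pasta | pop
  4   | wagon | green | curry | blues
  5   | coupe | red | tacos | jazz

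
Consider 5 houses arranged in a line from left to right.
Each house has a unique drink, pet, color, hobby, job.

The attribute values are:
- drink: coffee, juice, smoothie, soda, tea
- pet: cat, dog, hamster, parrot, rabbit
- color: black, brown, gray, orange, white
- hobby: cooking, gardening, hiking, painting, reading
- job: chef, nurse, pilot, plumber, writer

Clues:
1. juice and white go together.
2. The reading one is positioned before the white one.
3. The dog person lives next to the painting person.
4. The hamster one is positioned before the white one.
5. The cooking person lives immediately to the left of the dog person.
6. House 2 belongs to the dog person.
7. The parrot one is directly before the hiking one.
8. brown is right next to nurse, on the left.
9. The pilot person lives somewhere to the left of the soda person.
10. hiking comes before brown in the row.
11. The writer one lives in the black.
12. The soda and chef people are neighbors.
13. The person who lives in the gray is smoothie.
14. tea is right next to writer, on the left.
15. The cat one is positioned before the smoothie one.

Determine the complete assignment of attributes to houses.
Solution:

House | Drink | Pet | Color | Hobby | Job
-----------------------------------------
  1   | tea | parrot | orange | cooking | pilot
  2   | soda | dog | black | hiking | writer
  3   | coffee | cat | brown | painting | chef
  4   | smoothie | hamster | gray | reading | nurse
  5   | juice | rabbit | white | gardening | plumber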